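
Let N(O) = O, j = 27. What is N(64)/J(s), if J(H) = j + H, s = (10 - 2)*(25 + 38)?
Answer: 64/531 ≈ 0.12053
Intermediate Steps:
s = 504 (s = 8*63 = 504)
J(H) = 27 + H
N(64)/J(s) = 64/(27 + 504) = 64/531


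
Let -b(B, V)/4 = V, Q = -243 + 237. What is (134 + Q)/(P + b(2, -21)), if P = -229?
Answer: -128/145 ≈ -0.88276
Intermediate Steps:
Q = -6
b(B, V) = -4*V
(134 + Q)/(P + b(2, -21)) = (134 - 6)/(-229 - 4*(-21)) = 128/(-229 + 84) = 128/(-145) = 128*(-1/145) = -128/145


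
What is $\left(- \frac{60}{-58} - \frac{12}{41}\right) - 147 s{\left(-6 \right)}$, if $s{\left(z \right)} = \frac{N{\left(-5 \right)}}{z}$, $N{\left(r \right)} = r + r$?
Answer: $- \frac{290423}{1189} \approx -244.26$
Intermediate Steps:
$N{\left(r \right)} = 2 r$
$s{\left(z \right)} = - \frac{10}{z}$ ($s{\left(z \right)} = \frac{2 \left(-5\right)}{z} = - \frac{10}{z}$)
$\left(- \frac{60}{-58} - \frac{12}{41}\right) - 147 s{\left(-6 \right)} = \left(- \frac{60}{-58} - \frac{12}{41}\right) - 147 \left(- \frac{10}{-6}\right) = \left(\left(-60\right) \left(- \frac{1}{58}\right) - \frac{12}{41}\right) - 147 \left(\left(-10\right) \left(- \frac{1}{6}\right)\right) = \left(\frac{30}{29} - \frac{12}{41}\right) - 245 = \frac{882}{1189} - 245 = - \frac{290423}{1189}$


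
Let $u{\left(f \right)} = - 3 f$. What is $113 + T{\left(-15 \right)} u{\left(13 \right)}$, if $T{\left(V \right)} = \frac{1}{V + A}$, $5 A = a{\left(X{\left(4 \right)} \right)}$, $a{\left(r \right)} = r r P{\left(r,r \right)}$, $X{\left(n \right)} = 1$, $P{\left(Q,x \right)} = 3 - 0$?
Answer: $\frac{2777}{24} \approx 115.71$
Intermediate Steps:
$P{\left(Q,x \right)} = 3$ ($P{\left(Q,x \right)} = 3 + 0 = 3$)
$a{\left(r \right)} = 3 r^{2}$ ($a{\left(r \right)} = r r 3 = r^{2} \cdot 3 = 3 r^{2}$)
$A = \frac{3}{5}$ ($A = \frac{3 \cdot 1^{2}}{5} = \frac{3 \cdot 1}{5} = \frac{1}{5} \cdot 3 = \frac{3}{5} \approx 0.6$)
$T{\left(V \right)} = \frac{1}{\frac{3}{5} + V}$ ($T{\left(V \right)} = \frac{1}{V + \frac{3}{5}} = \frac{1}{\frac{3}{5} + V}$)
$113 + T{\left(-15 \right)} u{\left(13 \right)} = 113 + \frac{5}{3 + 5 \left(-15\right)} \left(\left(-3\right) 13\right) = 113 + \frac{5}{3 - 75} \left(-39\right) = 113 + \frac{5}{-72} \left(-39\right) = 113 + 5 \left(- \frac{1}{72}\right) \left(-39\right) = 113 - - \frac{65}{24} = 113 + \frac{65}{24} = \frac{2777}{24}$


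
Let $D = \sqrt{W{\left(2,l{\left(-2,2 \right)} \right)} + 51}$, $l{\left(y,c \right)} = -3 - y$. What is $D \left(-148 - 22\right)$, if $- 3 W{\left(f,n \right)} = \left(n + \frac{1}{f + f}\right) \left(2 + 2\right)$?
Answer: $- 340 \sqrt{13} \approx -1225.9$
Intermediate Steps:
$W{\left(f,n \right)} = - \frac{4 n}{3} - \frac{2}{3 f}$ ($W{\left(f,n \right)} = - \frac{\left(n + \frac{1}{f + f}\right) \left(2 + 2\right)}{3} = - \frac{\left(n + \frac{1}{2 f}\right) 4}{3} = - \frac{\frac{2}{f} + 4 n}{3} = - \frac{4 n}{3} - \frac{2}{3 f}$)
$D = 2 \sqrt{13}$ ($D = \sqrt{\frac{2 \left(-1 - 4 \left(-3 - -2\right)\right)}{3 \cdot 2} + 51} = \sqrt{\frac{2}{3} \cdot \frac{1}{2} \left(-1 - 4 \left(-3 + 2\right)\right) + 51} = \sqrt{\frac{2}{3} \cdot \frac{1}{2} \left(-1 - 4 \left(-1\right)\right) + 51} = \sqrt{\frac{2}{3} \cdot \frac{1}{2} \left(-1 + 4\right) + 51} = \sqrt{\frac{2}{3} \cdot \frac{1}{2} \cdot 3 + 51} = \sqrt{1 + 51} = \sqrt{52} = 2 \sqrt{13} \approx 7.2111$)
$D \left(-148 - 22\right) = 2 \sqrt{13} \left(-148 - 22\right) = 2 \sqrt{13} \left(-170\right) = - 340 \sqrt{13}$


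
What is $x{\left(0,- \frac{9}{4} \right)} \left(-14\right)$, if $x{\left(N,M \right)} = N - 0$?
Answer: $0$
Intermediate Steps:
$x{\left(N,M \right)} = N$ ($x{\left(N,M \right)} = N + 0 = N$)
$x{\left(0,- \frac{9}{4} \right)} \left(-14\right) = 0 \left(-14\right) = 0$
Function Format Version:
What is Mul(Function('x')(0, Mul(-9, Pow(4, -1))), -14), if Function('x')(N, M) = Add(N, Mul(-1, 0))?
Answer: 0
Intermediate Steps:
Function('x')(N, M) = N (Function('x')(N, M) = Add(N, 0) = N)
Mul(Function('x')(0, Mul(-9, Pow(4, -1))), -14) = Mul(0, -14) = 0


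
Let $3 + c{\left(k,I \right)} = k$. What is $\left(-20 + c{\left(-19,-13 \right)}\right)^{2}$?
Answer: $1764$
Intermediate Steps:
$c{\left(k,I \right)} = -3 + k$
$\left(-20 + c{\left(-19,-13 \right)}\right)^{2} = \left(-20 - 22\right)^{2} = \left(-42\right)^{2} = 1764$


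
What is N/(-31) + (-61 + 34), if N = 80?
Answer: -917/31 ≈ -29.581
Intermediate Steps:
N/(-31) + (-61 + 34) = 80/(-31) + (-61 + 34) = -1/31*80 - 27 = -80/31 - 27 = -917/31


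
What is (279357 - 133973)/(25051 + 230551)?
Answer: 72692/127801 ≈ 0.56879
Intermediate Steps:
(279357 - 133973)/(25051 + 230551) = 145384/255602 = 145384*(1/255602) = 72692/127801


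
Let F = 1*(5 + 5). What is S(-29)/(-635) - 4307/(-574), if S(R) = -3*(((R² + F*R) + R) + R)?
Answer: 3583891/364490 ≈ 9.8326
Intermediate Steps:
F = 10 (F = 1*10 = 10)
S(R) = -36*R - 3*R² (S(R) = -3*(((R² + 10*R) + R) + R) = -3*((R² + 11*R) + R) = -3*(R² + 12*R) = -36*R - 3*R²)
S(-29)/(-635) - 4307/(-574) = -3*(-29)*(12 - 29)/(-635) - 4307/(-574) = -3*(-29)*(-17)*(-1/635) - 4307*(-1/574) = -1479*(-1/635) + 4307/574 = 1479/635 + 4307/574 = 3583891/364490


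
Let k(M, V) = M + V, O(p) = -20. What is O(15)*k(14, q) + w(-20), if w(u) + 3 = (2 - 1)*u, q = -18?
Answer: 57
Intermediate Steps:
w(u) = -3 + u (w(u) = -3 + (2 - 1)*u = -3 + 1*u = -3 + u)
O(15)*k(14, q) + w(-20) = -20*(14 - 18) + (-3 - 20) = -20*(-4) - 23 = 80 - 23 = 57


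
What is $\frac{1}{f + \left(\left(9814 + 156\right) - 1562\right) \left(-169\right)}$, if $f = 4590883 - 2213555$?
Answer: $\frac{1}{956376} \approx 1.0456 \cdot 10^{-6}$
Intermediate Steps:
$f = 2377328$
$\frac{1}{f + \left(\left(9814 + 156\right) - 1562\right) \left(-169\right)} = \frac{1}{2377328 + \left(\left(9814 + 156\right) - 1562\right) \left(-169\right)} = \frac{1}{2377328 + \left(9970 - 1562\right) \left(-169\right)} = \frac{1}{2377328 + 8408 \left(-169\right)} = \frac{1}{2377328 - 1420952} = \frac{1}{956376}$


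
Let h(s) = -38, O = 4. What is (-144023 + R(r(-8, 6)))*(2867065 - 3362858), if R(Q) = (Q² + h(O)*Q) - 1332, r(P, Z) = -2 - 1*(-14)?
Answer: 72220678931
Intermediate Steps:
r(P, Z) = 12 (r(P, Z) = -2 + 14 = 12)
R(Q) = -1332 + Q² - 38*Q (R(Q) = (Q² - 38*Q) - 1332 = -1332 + Q² - 38*Q)
(-144023 + R(r(-8, 6)))*(2867065 - 3362858) = (-144023 + (-1332 + 12² - 38*12))*(2867065 - 3362858) = (-144023 + (-1332 + 144 - 456))*(-495793) = (-144023 - 1644)*(-495793) = -145667*(-495793) = 72220678931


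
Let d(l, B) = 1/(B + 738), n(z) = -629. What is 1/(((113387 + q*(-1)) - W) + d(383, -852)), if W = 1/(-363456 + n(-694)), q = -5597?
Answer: 41505690/4938512654989 ≈ 8.4045e-6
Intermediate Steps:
d(l, B) = 1/(738 + B)
W = -1/364085 (W = 1/(-363456 - 629) = 1/(-364085) = -1/364085 ≈ -2.7466e-6)
1/(((113387 + q*(-1)) - W) + d(383, -852)) = 1/(((113387 - 5597*(-1)) - 1*(-1/364085)) + 1/(738 - 852)) = 1/(((113387 + 5597) + 1/364085) + 1/(-114)) = 1/((118984 + 1/364085) - 1/114) = 1/(43320289641/364085 - 1/114) = 1/(4938512654989/41505690) = 41505690/4938512654989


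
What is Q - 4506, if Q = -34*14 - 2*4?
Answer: -4990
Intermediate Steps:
Q = -484 (Q = -476 - 8 = -484)
Q - 4506 = -484 - 4506 = -4990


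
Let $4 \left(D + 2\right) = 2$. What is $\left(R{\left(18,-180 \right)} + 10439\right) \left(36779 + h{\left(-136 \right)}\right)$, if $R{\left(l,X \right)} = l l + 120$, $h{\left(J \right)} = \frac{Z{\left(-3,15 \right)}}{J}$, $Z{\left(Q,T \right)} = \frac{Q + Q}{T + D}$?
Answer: $\frac{122481363125}{306} \approx 4.0027 \cdot 10^{8}$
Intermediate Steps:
$D = - \frac{3}{2}$ ($D = -2 + \frac{1}{4} \cdot 2 = -2 + \frac{1}{2} = - \frac{3}{2} \approx -1.5$)
$Z{\left(Q,T \right)} = \frac{2 Q}{- \frac{3}{2} + T}$ ($Z{\left(Q,T \right)} = \frac{Q + Q}{T - \frac{3}{2}} = \frac{2 Q}{- \frac{3}{2} + T}$)
$h{\left(J \right)} = - \frac{4}{9 J}$ ($h{\left(J \right)} = \frac{4 \left(-3\right) \frac{1}{-3 + 2 \cdot 15}}{J} = \frac{4 \left(-3\right) \frac{1}{-3 + 30}}{J} = \frac{4 \left(-3\right) \frac{1}{27}}{J} = - \frac{4}{9 J}$)
$R{\left(l,X \right)} = 120 + l^{2}$ ($R{\left(l,X \right)} = l^{2} + 120 = 120 + l^{2}$)
$\left(R{\left(18,-180 \right)} + 10439\right) \left(36779 + h{\left(-136 \right)}\right) = \left(\left(120 + 18^{2}\right) + 10439\right) \left(36779 - \frac{4}{9 \left(-136\right)}\right) = \left(\left(120 + 324\right) + 10439\right) \left(36779 - - \frac{1}{306}\right) = \left(444 + 10439\right) \left(36779 + \frac{1}{306}\right) = 10883 \cdot \frac{11254375}{306} = \frac{122481363125}{306}$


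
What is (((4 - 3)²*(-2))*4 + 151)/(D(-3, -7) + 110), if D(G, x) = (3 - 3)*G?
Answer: 13/10 ≈ 1.3000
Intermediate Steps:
D(G, x) = 0 (D(G, x) = 0*G = 0)
(((4 - 3)²*(-2))*4 + 151)/(D(-3, -7) + 110) = (((4 - 3)²*(-2))*4 + 151)/(0 + 110) = ((1²*(-2))*4 + 151)/110 = ((1*(-2))*4 + 151)*(1/110) = (-2*4 + 151)*(1/110) = (-8 + 151)*(1/110) = 143*(1/110) = 13/10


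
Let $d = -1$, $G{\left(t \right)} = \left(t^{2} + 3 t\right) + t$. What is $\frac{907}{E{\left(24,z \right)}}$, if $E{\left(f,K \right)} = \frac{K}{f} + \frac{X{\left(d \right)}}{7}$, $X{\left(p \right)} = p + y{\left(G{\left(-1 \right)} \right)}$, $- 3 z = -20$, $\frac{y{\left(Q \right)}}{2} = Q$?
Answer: $- \frac{16326}{13} \approx -1255.8$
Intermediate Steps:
$G{\left(t \right)} = t^{2} + 4 t$
$y{\left(Q \right)} = 2 Q$
$z = \frac{20}{3}$ ($z = \left(- \frac{1}{3}\right) \left(-20\right) = \frac{20}{3} \approx 6.6667$)
$X{\left(p \right)} = -6 + p$ ($X{\left(p \right)} = p + 2 \left(- (4 - 1)\right) = p + 2 \left(\left(-1\right) 3\right) = p + 2 \left(-3\right) = p - 6 = -6 + p$)
$E{\left(f,K \right)} = -1 + \frac{K}{f}$ ($E{\left(f,K \right)} = \frac{K}{f} + \frac{-6 - 1}{7} = \frac{K}{f} - 1 = -1 + \frac{K}{f}$)
$\frac{907}{E{\left(24,z \right)}} = \frac{907}{\frac{1}{24} \left(\frac{20}{3} - 24\right)} = \frac{907}{\frac{1}{24} \left(- \frac{52}{3}\right)} = \frac{907}{- \frac{13}{18}} = 907 \left(- \frac{18}{13}\right) = - \frac{16326}{13}$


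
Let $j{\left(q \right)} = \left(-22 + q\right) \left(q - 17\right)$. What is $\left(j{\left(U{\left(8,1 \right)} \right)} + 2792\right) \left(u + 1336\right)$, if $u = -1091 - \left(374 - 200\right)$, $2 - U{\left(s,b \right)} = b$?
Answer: $222088$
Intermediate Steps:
$U{\left(s,b \right)} = 2 - b$
$u = -1265$ ($u = -1091 - 174 = -1265$)
$j{\left(q \right)} = \left(-22 + q\right) \left(-17 + q\right)$
$\left(j{\left(U{\left(8,1 \right)} \right)} + 2792\right) \left(u + 1336\right) = \left(\left(374 + \left(2 - 1\right)^{2} - 39 \left(2 - 1\right)\right) + 2792\right) \left(-1265 + 1336\right) = \left(\left(374 + \left(2 - 1\right)^{2} - 39 \left(2 - 1\right)\right) + 2792\right) 71 = \left(\left(374 + 1^{2} - 39\right) + 2792\right) 71 = \left(\left(374 + 1 - 39\right) + 2792\right) 71 = \left(336 + 2792\right) 71 = 3128 \cdot 71 = 222088$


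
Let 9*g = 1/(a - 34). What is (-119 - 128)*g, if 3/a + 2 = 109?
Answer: 26429/32715 ≈ 0.80786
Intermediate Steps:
a = 3/107 (a = 3/(-2 + 109) = 3/107 ≈ 0.028037)
g = -107/32715 (g = 1/(9*(3/107 - 34)) = 1/(9*(-3635/107)) = (1/9)*(-107/3635) = -107/32715 ≈ -0.0032707)
(-119 - 128)*g = (-119 - 128)*(-107/32715) = -247*(-107/32715) = 26429/32715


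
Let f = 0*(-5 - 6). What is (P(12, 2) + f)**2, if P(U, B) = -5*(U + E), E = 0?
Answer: 3600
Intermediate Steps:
f = 0 (f = 0*(-11) = 0)
P(U, B) = -5*U (P(U, B) = -5*(U + 0) = -5*U)
(P(12, 2) + f)**2 = (-5*12 + 0)**2 = (-60 + 0)**2 = (-60)**2 = 3600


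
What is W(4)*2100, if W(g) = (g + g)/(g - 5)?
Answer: -16800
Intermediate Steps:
W(g) = 2*g/(-5 + g) (W(g) = (2*g)/(-5 + g) = 2*g/(-5 + g))
W(4)*2100 = (2*4/(-5 + 4))*2100 = (2*4/(-1))*2100 = (2*4*(-1))*2100 = -8*2100 = -16800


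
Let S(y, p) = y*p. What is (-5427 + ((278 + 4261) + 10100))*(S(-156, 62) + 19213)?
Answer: 87891692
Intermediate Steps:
S(y, p) = p*y
(-5427 + ((278 + 4261) + 10100))*(S(-156, 62) + 19213) = (-5427 + ((278 + 4261) + 10100))*(62*(-156) + 19213) = (-5427 + (4539 + 10100))*(-9672 + 19213) = (-5427 + 14639)*9541 = 9212*9541 = 87891692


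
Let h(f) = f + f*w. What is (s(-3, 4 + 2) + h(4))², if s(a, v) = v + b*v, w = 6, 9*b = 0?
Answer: 1156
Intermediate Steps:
b = 0 (b = (⅑)*0 = 0)
h(f) = 7*f (h(f) = f + f*6 = f + 6*f = 7*f)
s(a, v) = v (s(a, v) = v + 0*v = v + 0 = v)
(s(-3, 4 + 2) + h(4))² = ((4 + 2) + 7*4)² = (6 + 28)² = 34² = 1156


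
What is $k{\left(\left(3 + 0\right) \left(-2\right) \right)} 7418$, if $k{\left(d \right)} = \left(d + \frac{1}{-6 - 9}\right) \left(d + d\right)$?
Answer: $\frac{2700152}{5} \approx 5.4003 \cdot 10^{5}$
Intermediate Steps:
$k{\left(d \right)} = 2 d \left(- \frac{1}{15} + d\right)$ ($k{\left(d \right)} = \left(d + \frac{1}{-15}\right) 2 d = \left(d - \frac{1}{15}\right) 2 d = \left(- \frac{1}{15} + d\right) 2 d = 2 d \left(- \frac{1}{15} + d\right)$)
$k{\left(\left(3 + 0\right) \left(-2\right) \right)} 7418 = \frac{2 \left(3 + 0\right) \left(-2\right) \left(-1 + 15 \left(3 + 0\right) \left(-2\right)\right)}{15} \cdot 7418 = \frac{2 \cdot 3 \left(-2\right) \left(-1 + 15 \cdot 3 \left(-2\right)\right)}{15} \cdot 7418 = \frac{2}{15} \left(-6\right) \left(-1 + 15 \left(-6\right)\right) 7418 = \frac{2}{15} \left(-6\right) \left(-1 - 90\right) 7418 = \frac{2}{15} \left(-6\right) \left(-91\right) 7418 = \frac{364}{5} \cdot 7418 = \frac{2700152}{5}$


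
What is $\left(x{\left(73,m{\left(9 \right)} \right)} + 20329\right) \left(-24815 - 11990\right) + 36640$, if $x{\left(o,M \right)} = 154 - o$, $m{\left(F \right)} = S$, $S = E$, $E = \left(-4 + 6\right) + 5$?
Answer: $-751153410$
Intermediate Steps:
$E = 7$ ($E = 2 + 5 = 7$)
$S = 7$
$m{\left(F \right)} = 7$
$\left(x{\left(73,m{\left(9 \right)} \right)} + 20329\right) \left(-24815 - 11990\right) + 36640 = \left(\left(154 - 73\right) + 20329\right) \left(-24815 - 11990\right) + 36640 = \left(\left(154 - 73\right) + 20329\right) \left(-36805\right) + 36640 = \left(81 + 20329\right) \left(-36805\right) + 36640 = 20410 \left(-36805\right) + 36640 = -751190050 + 36640 = -751153410$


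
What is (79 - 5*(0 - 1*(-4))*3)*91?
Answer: 1729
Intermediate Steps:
(79 - 5*(0 - 1*(-4))*3)*91 = (79 - 5*(0 + 4)*3)*91 = (79 - 5*4*3)*91 = (79 - 20*3)*91 = (79 - 60)*91 = 19*91 = 1729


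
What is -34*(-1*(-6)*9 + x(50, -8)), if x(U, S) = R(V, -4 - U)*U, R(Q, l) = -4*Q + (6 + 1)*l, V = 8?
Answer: 695164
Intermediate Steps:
R(Q, l) = -4*Q + 7*l
x(U, S) = U*(-60 - 7*U) (x(U, S) = (-4*8 + 7*(-4 - U))*U = (-32 + (-28 - 7*U))*U = (-60 - 7*U)*U = U*(-60 - 7*U))
-34*(-1*(-6)*9 + x(50, -8)) = -34*(-1*(-6)*9 - 1*50*(60 + 7*50)) = -34*(6*9 - 1*50*(60 + 350)) = -34*(54 - 1*50*410) = -34*(54 - 20500) = -34*(-20446) = 695164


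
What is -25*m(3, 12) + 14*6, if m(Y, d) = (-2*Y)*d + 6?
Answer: 1734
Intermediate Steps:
m(Y, d) = 6 - 2*Y*d (m(Y, d) = -2*Y*d + 6 = 6 - 2*Y*d)
-25*m(3, 12) + 14*6 = -25*(6 - 2*3*12) + 14*6 = -25*(6 - 72) + 84 = -25*(-66) + 84 = 1650 + 84 = 1734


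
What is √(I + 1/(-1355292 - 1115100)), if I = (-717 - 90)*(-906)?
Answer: √123945560611330386/411732 ≈ 855.07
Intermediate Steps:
I = 731142 (I = -807*(-906) = 731142)
√(I + 1/(-1355292 - 1115100)) = √(731142 + 1/(-1355292 - 1115100)) = √(731142 + 1/(-2470392)) = √(731142 - 1/2470392) = √(1806207347663/2470392) = √123945560611330386/411732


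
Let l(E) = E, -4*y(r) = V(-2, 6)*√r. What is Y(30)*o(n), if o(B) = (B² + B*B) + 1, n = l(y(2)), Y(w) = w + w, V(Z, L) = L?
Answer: 600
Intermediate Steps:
y(r) = -3*√r/2
Y(w) = 2*w
n = -3*√2/2 ≈ -2.1213
o(B) = 1 + 2*B² (o(B) = (B² + B²) + 1 = 2*B² + 1 = 1 + 2*B²)
Y(30)*o(n) = (2*30)*(1 + 2*(-3*√2/2)²) = 60*(1 + 2*(9/2)) = 60*(1 + 9) = 60*10 = 600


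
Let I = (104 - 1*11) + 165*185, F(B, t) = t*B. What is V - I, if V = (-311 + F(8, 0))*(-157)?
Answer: 18209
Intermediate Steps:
F(B, t) = B*t
I = 30618 (I = (104 - 11) + 30525 = 93 + 30525 = 30618)
V = 48827 (V = (-311 + 8*0)*(-157) = (-311 + 0)*(-157) = -311*(-157) = 48827)
V - I = 48827 - 1*30618 = 48827 - 30618 = 18209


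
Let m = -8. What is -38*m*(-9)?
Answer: -2736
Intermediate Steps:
-38*m*(-9) = -38*(-8)*(-9) = 304*(-9) = -2736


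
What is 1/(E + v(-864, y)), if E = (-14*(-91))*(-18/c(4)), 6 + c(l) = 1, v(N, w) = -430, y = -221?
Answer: 5/20782 ≈ 0.00024059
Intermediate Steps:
c(l) = -5 (c(l) = -6 + 1 = -5)
E = 22932/5 (E = (-14*(-91))*(-18/(-5)) = 1274*(-18*(-1/5)) = 1274*(18/5) = 22932/5 ≈ 4586.4)
1/(E + v(-864, y)) = 1/(22932/5 - 430) = 1/(20782/5) = 5/20782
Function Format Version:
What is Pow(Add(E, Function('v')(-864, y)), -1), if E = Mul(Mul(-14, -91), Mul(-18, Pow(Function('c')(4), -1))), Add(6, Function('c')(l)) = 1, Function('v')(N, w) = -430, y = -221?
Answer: Rational(5, 20782) ≈ 0.00024059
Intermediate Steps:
Function('c')(l) = -5 (Function('c')(l) = Add(-6, 1) = -5)
E = Rational(22932, 5) (E = Mul(Mul(-14, -91), Mul(-18, Pow(-5, -1))) = Mul(1274, Mul(-18, Rational(-1, 5))) = Mul(1274, Rational(18, 5)) = Rational(22932, 5) ≈ 4586.4)
Pow(Add(E, Function('v')(-864, y)), -1) = Pow(Add(Rational(22932, 5), -430), -1) = Pow(Rational(20782, 5), -1) = Rational(5, 20782)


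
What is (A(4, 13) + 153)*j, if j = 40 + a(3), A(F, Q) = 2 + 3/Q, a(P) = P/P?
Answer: 82738/13 ≈ 6364.5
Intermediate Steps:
a(P) = 1
j = 41 (j = 40 + 1 = 41)
(A(4, 13) + 153)*j = ((2 + 3/13) + 153)*41 = (29/13 + 153)*41 = (2018/13)*41 = 82738/13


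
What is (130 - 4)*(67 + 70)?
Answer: 17262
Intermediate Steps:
(130 - 4)*(67 + 70) = 126*137 = 17262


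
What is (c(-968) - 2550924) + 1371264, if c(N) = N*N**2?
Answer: -908218892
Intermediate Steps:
c(N) = N**3
(c(-968) - 2550924) + 1371264 = ((-968)**3 - 2550924) + 1371264 = (-907039232 - 2550924) + 1371264 = -909590156 + 1371264 = -908218892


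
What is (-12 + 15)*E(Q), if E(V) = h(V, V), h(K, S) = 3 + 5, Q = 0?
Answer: 24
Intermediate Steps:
h(K, S) = 8
E(V) = 8
(-12 + 15)*E(Q) = (-12 + 15)*8 = 3*8 = 24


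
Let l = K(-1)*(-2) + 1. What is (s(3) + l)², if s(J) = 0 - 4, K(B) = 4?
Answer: 121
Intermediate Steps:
s(J) = -4
l = -7 (l = 4*(-2) + 1 = -8 + 1 = -7)
(s(3) + l)² = (-4 - 7)² = (-11)² = 121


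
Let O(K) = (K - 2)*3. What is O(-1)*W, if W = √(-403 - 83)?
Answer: -81*I*√6 ≈ -198.41*I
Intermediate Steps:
O(K) = -6 + 3*K (O(K) = (-2 + K)*3 = -6 + 3*K)
W = 9*I*√6 (W = √(-486) = 9*I*√6 ≈ 22.045*I)
O(-1)*W = (-6 + 3*(-1))*(9*I*√6) = (-6 - 3)*(9*I*√6) = -81*I*√6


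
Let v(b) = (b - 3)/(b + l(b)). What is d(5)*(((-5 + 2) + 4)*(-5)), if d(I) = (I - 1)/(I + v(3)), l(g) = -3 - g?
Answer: -4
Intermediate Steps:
v(b) = 1 - b/3 (v(b) = (b - 3)/(b + (-3 - b)) = (-3 + b)/(-3) = (-3 + b)*(-⅓) = 1 - b/3)
d(I) = (-1 + I)/I (d(I) = (I - 1)/(I + (1 - ⅓*3)) = (-1 + I)/(I + (1 - 1)) = (-1 + I)/(I + 0) = (-1 + I)/I)
d(5)*(((-5 + 2) + 4)*(-5)) = ((-1 + 5)/5)*(((-5 + 2) + 4)*(-5)) = ((⅕)*4)*((-3 + 4)*(-5)) = 4*(1*(-5))/5 = (⅘)*(-5) = -4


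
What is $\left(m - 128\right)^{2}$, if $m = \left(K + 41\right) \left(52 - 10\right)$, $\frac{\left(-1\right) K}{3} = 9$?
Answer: $211600$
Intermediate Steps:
$K = -27$ ($K = \left(-3\right) 9 = -27$)
$m = 588$ ($m = \left(-27 + 41\right) \left(52 - 10\right) = 14 \cdot 42 = 588$)
$\left(m - 128\right)^{2} = \left(588 - 128\right)^{2} = 460^{2} = 211600$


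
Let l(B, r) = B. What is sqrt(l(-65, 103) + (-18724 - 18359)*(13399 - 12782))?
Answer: 2*I*sqrt(5720069) ≈ 4783.3*I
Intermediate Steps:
sqrt(l(-65, 103) + (-18724 - 18359)*(13399 - 12782)) = sqrt(-65 + (-18724 - 18359)*(13399 - 12782)) = sqrt(-65 - 37083*617) = sqrt(-65 - 22880211) = sqrt(-22880276) = 2*I*sqrt(5720069)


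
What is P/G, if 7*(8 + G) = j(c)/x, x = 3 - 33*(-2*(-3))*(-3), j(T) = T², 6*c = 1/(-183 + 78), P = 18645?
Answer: -30925437889500/13269160799 ≈ -2330.6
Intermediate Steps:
c = -1/630 (c = 1/(6*(-183 + 78)) = (⅙)/(-105) = (⅙)*(-1/105) = -1/630 ≈ -0.0015873)
x = 597 (x = 3 - 198*(-3) = 3 - 33*(-18) = 3 + 594 = 597)
G = -13269160799/1658645100 (G = -8 + ((-1/630)²/597)/7 = -8 + ((1/396900)*(1/597))/7 = -8 + (⅐)*(1/236949300) = -8 + 1/1658645100 = -13269160799/1658645100 ≈ -8.0000)
P/G = 18645/(-13269160799/1658645100) = 18645*(-1658645100/13269160799) = -30925437889500/13269160799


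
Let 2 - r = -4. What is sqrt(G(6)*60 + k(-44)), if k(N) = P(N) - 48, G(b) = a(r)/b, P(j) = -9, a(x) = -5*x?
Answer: I*sqrt(357) ≈ 18.894*I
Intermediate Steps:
r = 6 (r = 2 - 1*(-4) = 2 + 4 = 6)
G(b) = -30/b (G(b) = (-5*6)/b = -30/b)
k(N) = -57 (k(N) = -9 - 48 = -57)
sqrt(G(6)*60 + k(-44)) = sqrt(-30/6*60 - 57) = sqrt(-30*1/6*60 - 57) = sqrt(-5*60 - 57) = sqrt(-300 - 57) = sqrt(-357) = I*sqrt(357)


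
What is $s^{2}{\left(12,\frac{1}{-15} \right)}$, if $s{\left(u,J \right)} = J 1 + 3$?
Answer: $\frac{1936}{225} \approx 8.6044$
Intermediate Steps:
$s{\left(u,J \right)} = 3 + J$ ($s{\left(u,J \right)} = J + 3 = 3 + J$)
$s^{2}{\left(12,\frac{1}{-15} \right)} = \left(3 + \frac{1}{-15}\right)^{2} = \left(3 - \frac{1}{15}\right)^{2} = \left(\frac{44}{15}\right)^{2} = \frac{1936}{225}$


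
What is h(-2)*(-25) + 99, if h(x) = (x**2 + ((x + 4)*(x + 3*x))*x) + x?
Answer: -751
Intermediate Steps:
h(x) = x + x**2 + 4*x**2*(4 + x) (h(x) = (x**2 + ((4 + x)*(4*x))*x) + x = (x**2 + (4*x*(4 + x))*x) + x = (x**2 + 4*x**2*(4 + x)) + x = x + x**2 + 4*x**2*(4 + x))
h(-2)*(-25) + 99 = -2*(1 + 4*(-2)**2 + 17*(-2))*(-25) + 99 = -2*(1 + 4*4 - 34)*(-25) + 99 = -2*(1 + 16 - 34)*(-25) + 99 = -2*(-17)*(-25) + 99 = 34*(-25) + 99 = -850 + 99 = -751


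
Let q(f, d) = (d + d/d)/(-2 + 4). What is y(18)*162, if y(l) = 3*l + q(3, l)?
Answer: 10287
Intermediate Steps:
q(f, d) = 1/2 + d/2 (q(f, d) = (d + 1)/2 = (1 + d)*(1/2) = 1/2 + d/2)
y(l) = 1/2 + 7*l/2 (y(l) = 3*l + (1/2 + l/2) = 1/2 + 7*l/2)
y(18)*162 = (1/2 + (7/2)*18)*162 = (1/2 + 63)*162 = (127/2)*162 = 10287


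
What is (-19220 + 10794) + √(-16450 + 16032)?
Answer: -8426 + I*√418 ≈ -8426.0 + 20.445*I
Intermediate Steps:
(-19220 + 10794) + √(-16450 + 16032) = -8426 + √(-418) = -8426 + I*√418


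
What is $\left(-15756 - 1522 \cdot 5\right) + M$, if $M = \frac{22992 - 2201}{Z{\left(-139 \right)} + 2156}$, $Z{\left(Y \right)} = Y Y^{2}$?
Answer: $- \frac{62701817249}{2683463} \approx -23366.0$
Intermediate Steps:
$Z{\left(Y \right)} = Y^{3}$
$M = - \frac{20791}{2683463}$ ($M = \frac{22992 - 2201}{\left(-139\right)^{3} + 2156} = \frac{20791}{-2685619 + 2156} = \frac{20791}{-2683463} = 20791 \left(- \frac{1}{2683463}\right) = - \frac{20791}{2683463} \approx -0.0077478$)
$\left(-15756 - 1522 \cdot 5\right) + M = \left(-15756 - 1522 \cdot 5\right) - \frac{20791}{2683463} = \left(-15756 - 7610\right) - \frac{20791}{2683463} = -23366 - \frac{20791}{2683463} = - \frac{62701817249}{2683463}$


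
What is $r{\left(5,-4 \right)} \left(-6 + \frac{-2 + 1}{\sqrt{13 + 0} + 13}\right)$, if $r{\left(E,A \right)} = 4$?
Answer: $- \frac{73}{3} + \frac{\sqrt{13}}{39} \approx -24.241$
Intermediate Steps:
$r{\left(5,-4 \right)} \left(-6 + \frac{-2 + 1}{\sqrt{13 + 0} + 13}\right) = 4 \left(-6 + \frac{-2 + 1}{\sqrt{13 + 0} + 13}\right) = 4 \left(-6 - \frac{1}{\sqrt{13} + 13}\right) = 4 \left(-6 - \frac{1}{13 + \sqrt{13}}\right) = -24 - \frac{4}{13 + \sqrt{13}}$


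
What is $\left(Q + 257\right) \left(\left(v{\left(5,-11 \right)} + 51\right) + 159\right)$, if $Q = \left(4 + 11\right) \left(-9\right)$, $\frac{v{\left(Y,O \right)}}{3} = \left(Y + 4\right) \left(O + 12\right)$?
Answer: $28914$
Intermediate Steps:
$v{\left(Y,O \right)} = 3 \left(4 + Y\right) \left(12 + O\right)$ ($v{\left(Y,O \right)} = 3 \left(Y + 4\right) \left(O + 12\right) = 3 \left(4 + Y\right) \left(12 + O\right)$)
$Q = -135$ ($Q = 15 \left(-9\right) = -135$)
$\left(Q + 257\right) \left(\left(v{\left(5,-11 \right)} + 51\right) + 159\right) = \left(-135 + 257\right) \left(\left(\left(144 + 12 \left(-11\right) + 36 \cdot 5 + 3 \left(-11\right) 5\right) + 51\right) + 159\right) = 122 \left(\left(\left(144 - 132 + 180 - 165\right) + 51\right) + 159\right) = 122 \left(\left(27 + 51\right) + 159\right) = 122 \left(78 + 159\right) = 122 \cdot 237 = 28914$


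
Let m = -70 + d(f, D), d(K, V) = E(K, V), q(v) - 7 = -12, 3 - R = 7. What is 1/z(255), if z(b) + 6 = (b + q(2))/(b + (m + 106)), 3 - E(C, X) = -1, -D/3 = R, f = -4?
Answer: -59/304 ≈ -0.19408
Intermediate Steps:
R = -4 (R = 3 - 1*7 = 3 - 7 = -4)
D = 12 (D = -3*(-4) = 12)
q(v) = -5 (q(v) = 7 - 12 = -5)
E(C, X) = 4 (E(C, X) = 3 - 1*(-1) = 3 + 1 = 4)
d(K, V) = 4
m = -66 (m = -70 + 4 = -66)
z(b) = -6 + (-5 + b)/(40 + b) (z(b) = -6 + (b - 5)/(b + (-66 + 106)) = -6 + (-5 + b)/(b + 40) = -6 + (-5 + b)/(40 + b))
1/z(255) = 1/(5*(-49 - 1*255)/(40 + 255)) = 1/(5*(-49 - 255)/295) = 1/(5*(1/295)*(-304)) = 1/(-304/59) = -59/304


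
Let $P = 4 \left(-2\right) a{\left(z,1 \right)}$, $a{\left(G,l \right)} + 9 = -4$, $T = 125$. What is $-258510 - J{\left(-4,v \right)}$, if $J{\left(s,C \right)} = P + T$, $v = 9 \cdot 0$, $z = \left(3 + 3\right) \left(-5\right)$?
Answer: $-258739$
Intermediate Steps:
$z = -30$ ($z = 6 \left(-5\right) = -30$)
$a{\left(G,l \right)} = -13$ ($a{\left(G,l \right)} = -9 - 4 = -13$)
$v = 0$
$P = 104$ ($P = 4 \left(-2\right) \left(-13\right) = \left(-8\right) \left(-13\right) = 104$)
$J{\left(s,C \right)} = 229$ ($J{\left(s,C \right)} = 104 + 125 = 229$)
$-258510 - J{\left(-4,v \right)} = -258510 - 229 = -258739$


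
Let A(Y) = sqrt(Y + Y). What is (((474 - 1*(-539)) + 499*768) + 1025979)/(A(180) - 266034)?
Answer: -31263960968/5897840733 - 705112*sqrt(10)/5897840733 ≈ -5.3013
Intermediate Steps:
A(Y) = sqrt(2)*sqrt(Y) (A(Y) = sqrt(2*Y) = sqrt(2)*sqrt(Y))
(((474 - 1*(-539)) + 499*768) + 1025979)/(A(180) - 266034) = (((474 - 1*(-539)) + 499*768) + 1025979)/(sqrt(2)*sqrt(180) - 266034) = (((474 + 539) + 383232) + 1025979)/(sqrt(2)*(6*sqrt(5)) - 266034) = ((1013 + 383232) + 1025979)/(6*sqrt(10) - 266034) = (384245 + 1025979)/(-266034 + 6*sqrt(10)) = 1410224/(-266034 + 6*sqrt(10))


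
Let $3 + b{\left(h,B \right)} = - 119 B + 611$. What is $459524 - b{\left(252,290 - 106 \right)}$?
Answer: $480812$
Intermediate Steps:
$b{\left(h,B \right)} = 608 - 119 B$ ($b{\left(h,B \right)} = -3 - \left(-611 + 119 B\right) = 608 - 119 B$)
$459524 - b{\left(252,290 - 106 \right)} = 459524 - \left(608 - 119 \left(290 - 106\right)\right) = 459524 - \left(608 - 21896\right) = 459524 - -21288 = 459524 + 21288 = 480812$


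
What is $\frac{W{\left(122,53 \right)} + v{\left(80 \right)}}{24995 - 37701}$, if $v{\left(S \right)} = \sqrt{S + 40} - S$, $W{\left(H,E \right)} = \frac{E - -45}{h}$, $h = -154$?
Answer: $\frac{887}{139766} - \frac{\sqrt{30}}{6353} \approx 0.0054842$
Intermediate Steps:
$W{\left(H,E \right)} = - \frac{45}{154} - \frac{E}{154}$ ($W{\left(H,E \right)} = \frac{E - -45}{-154} = \left(E + 45\right) \left(- \frac{1}{154}\right) = \left(45 + E\right) \left(- \frac{1}{154}\right) = - \frac{45}{154} - \frac{E}{154}$)
$v{\left(S \right)} = \sqrt{40 + S} - S$
$\frac{W{\left(122,53 \right)} + v{\left(80 \right)}}{24995 - 37701} = \frac{\left(- \frac{45}{154} - \frac{53}{154}\right) + \left(\sqrt{40 + 80} - 80\right)}{24995 - 37701} = \frac{\left(- \frac{45}{154} - \frac{53}{154}\right) - \left(80 - \sqrt{120}\right)}{-12706} = \left(- \frac{7}{11} - \left(80 - 2 \sqrt{30}\right)\right) \left(- \frac{1}{12706}\right) = \left(- \frac{887}{11} + 2 \sqrt{30}\right) \left(- \frac{1}{12706}\right) = \frac{887}{139766} - \frac{\sqrt{30}}{6353}$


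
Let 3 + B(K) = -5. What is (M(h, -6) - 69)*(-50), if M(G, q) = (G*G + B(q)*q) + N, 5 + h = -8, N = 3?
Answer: -7550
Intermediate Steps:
B(K) = -8 (B(K) = -3 - 5 = -8)
h = -13 (h = -5 - 8 = -13)
M(G, q) = 3 + G**2 - 8*q (M(G, q) = (G*G - 8*q) + 3 = (G**2 - 8*q) + 3 = 3 + G**2 - 8*q)
(M(h, -6) - 69)*(-50) = ((3 + (-13)**2 - 8*(-6)) - 69)*(-50) = ((3 + 169 + 48) - 69)*(-50) = (220 - 69)*(-50) = 151*(-50) = -7550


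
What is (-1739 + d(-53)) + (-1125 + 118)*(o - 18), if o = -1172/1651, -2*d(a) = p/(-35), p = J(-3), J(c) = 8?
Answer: 988236539/57785 ≈ 17102.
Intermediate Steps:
p = 8
d(a) = 4/35 (d(a) = -4/(-35) = -4*(-1)/35 = -½*(-8/35) = 4/35)
o = -1172/1651 (o = -1172*1/1651 = -1172/1651 ≈ -0.70987)
(-1739 + d(-53)) + (-1125 + 118)*(o - 18) = (-1739 + 4/35) + (-1125 + 118)*(-1172/1651 - 18) = -60861/35 - 1007*(-30890/1651) = -60861/35 + 31106230/1651 = 988236539/57785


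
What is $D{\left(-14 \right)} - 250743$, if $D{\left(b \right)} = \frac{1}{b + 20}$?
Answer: $- \frac{1504457}{6} \approx -2.5074 \cdot 10^{5}$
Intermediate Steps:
$D{\left(b \right)} = \frac{1}{20 + b}$
$D{\left(-14 \right)} - 250743 = \frac{1}{20 - 14} - 250743 = \frac{1}{6} - 250743 = - \frac{1504457}{6}$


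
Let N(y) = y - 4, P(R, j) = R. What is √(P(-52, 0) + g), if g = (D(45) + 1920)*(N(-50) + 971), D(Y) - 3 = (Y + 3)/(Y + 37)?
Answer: √2965075187/41 ≈ 1328.1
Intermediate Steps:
D(Y) = 3 + (3 + Y)/(37 + Y) (D(Y) = 3 + (Y + 3)/(Y + 37) = 3 + (3 + Y)/(37 + Y))
N(y) = -4 + y
g = 72321039/41 (g = (2*(57 + 2*45)/(37 + 45) + 1920)*((-4 - 50) + 971) = (2*(57 + 90)/82 + 1920)*(-54 + 971) = (2*(1/82)*147 + 1920)*917 = (147/41 + 1920)*917 = (78867/41)*917 = 72321039/41 ≈ 1.7639e+6)
√(P(-52, 0) + g) = √(-52 + 72321039/41) = √(72318907/41) = √2965075187/41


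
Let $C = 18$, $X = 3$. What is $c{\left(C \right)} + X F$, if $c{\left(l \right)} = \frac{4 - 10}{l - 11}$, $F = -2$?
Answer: $- \frac{48}{7} \approx -6.8571$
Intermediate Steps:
$c{\left(l \right)} = - \frac{6}{-11 + l}$
$c{\left(C \right)} + X F = - \frac{6}{-11 + 18} + 3 \left(-2\right) = - \frac{6}{7} - 6 = - \frac{48}{7}$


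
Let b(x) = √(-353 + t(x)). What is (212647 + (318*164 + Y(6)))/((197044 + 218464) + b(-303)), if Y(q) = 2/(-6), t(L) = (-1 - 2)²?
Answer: 41259736646/64742586903 - 198599*I*√86/64742586903 ≈ 0.63729 - 2.8447e-5*I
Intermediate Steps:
t(L) = 9 (t(L) = (-3)² = 9)
b(x) = 2*I*√86 (b(x) = √(-353 + 9) = √(-344) = 2*I*√86)
Y(q) = -⅓ (Y(q) = 2*(-⅙) = -⅓)
(212647 + (318*164 + Y(6)))/((197044 + 218464) + b(-303)) = (212647 + (318*164 - ⅓))/((197044 + 218464) + 2*I*√86) = (212647 + (52152 - ⅓))/(415508 + 2*I*√86) = (212647 + 156455/3)/(415508 + 2*I*√86) = 794396/(3*(415508 + 2*I*√86))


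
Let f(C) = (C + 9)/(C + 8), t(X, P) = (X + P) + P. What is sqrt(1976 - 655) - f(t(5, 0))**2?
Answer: -196/169 + sqrt(1321) ≈ 35.186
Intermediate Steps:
t(X, P) = X + 2*P (t(X, P) = (P + X) + P = X + 2*P)
f(C) = (9 + C)/(8 + C)
sqrt(1976 - 655) - f(t(5, 0))**2 = sqrt(1976 - 655) - ((9 + (5 + 2*0))/(8 + (5 + 2*0)))**2 = sqrt(1321) - ((9 + (5 + 0))/(8 + (5 + 0)))**2 = sqrt(1321) - ((9 + 5)/(8 + 5))**2 = sqrt(1321) - (14/13)**2 = sqrt(1321) - 1*196/169 = sqrt(1321) - 196/169 = -196/169 + sqrt(1321)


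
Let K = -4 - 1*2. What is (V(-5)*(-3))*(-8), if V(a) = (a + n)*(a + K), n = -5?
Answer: 2640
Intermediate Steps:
K = -6 (K = -4 - 2 = -6)
V(a) = (-6 + a)*(-5 + a) (V(a) = (a - 5)*(a - 6) = (-5 + a)*(-6 + a) = (-6 + a)*(-5 + a))
(V(-5)*(-3))*(-8) = ((30 + (-5)**2 - 11*(-5))*(-3))*(-8) = ((30 + 25 + 55)*(-3))*(-8) = (110*(-3))*(-8) = -330*(-8) = 2640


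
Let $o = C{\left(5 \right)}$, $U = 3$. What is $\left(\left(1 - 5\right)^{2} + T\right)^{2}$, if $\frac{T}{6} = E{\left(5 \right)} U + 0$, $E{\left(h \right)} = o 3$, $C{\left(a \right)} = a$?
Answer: $81796$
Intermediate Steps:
$o = 5$
$E{\left(h \right)} = 15$ ($E{\left(h \right)} = 5 \cdot 3 = 15$)
$T = 270$ ($T = 6 \left(15 \cdot 3 + 0\right) = 6 \left(45 + 0\right) = 6 \cdot 45 = 270$)
$\left(\left(1 - 5\right)^{2} + T\right)^{2} = \left(\left(1 - 5\right)^{2} + 270\right)^{2} = \left(\left(-4\right)^{2} + 270\right)^{2} = \left(16 + 270\right)^{2} = 286^{2} = 81796$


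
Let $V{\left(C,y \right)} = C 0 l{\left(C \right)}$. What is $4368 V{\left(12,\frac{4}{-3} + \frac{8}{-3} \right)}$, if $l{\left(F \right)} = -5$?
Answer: $0$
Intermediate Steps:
$V{\left(C,y \right)} = 0$ ($V{\left(C,y \right)} = C 0 \left(-5\right) = 0 \left(-5\right) = 0$)
$4368 V{\left(12,\frac{4}{-3} + \frac{8}{-3} \right)} = 4368 \cdot 0 = 0$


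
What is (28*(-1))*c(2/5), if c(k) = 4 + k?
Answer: -616/5 ≈ -123.20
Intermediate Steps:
(28*(-1))*c(2/5) = (28*(-1))*(4 + 2/5) = -28*(4 + 2*(1/5)) = -28*(4 + 2/5) = -28*22/5 = -616/5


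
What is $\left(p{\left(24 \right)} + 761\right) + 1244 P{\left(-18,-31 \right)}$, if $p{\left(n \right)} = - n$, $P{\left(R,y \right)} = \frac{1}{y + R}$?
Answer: $\frac{34869}{49} \approx 711.61$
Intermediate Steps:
$P{\left(R,y \right)} = \frac{1}{R + y}$
$\left(p{\left(24 \right)} + 761\right) + 1244 P{\left(-18,-31 \right)} = \left(\left(-1\right) 24 + 761\right) + \frac{1244}{-18 - 31} = \left(-24 + 761\right) + \frac{1244}{-49} = 737 + 1244 \left(- \frac{1}{49}\right) = 737 - \frac{1244}{49} = \frac{34869}{49}$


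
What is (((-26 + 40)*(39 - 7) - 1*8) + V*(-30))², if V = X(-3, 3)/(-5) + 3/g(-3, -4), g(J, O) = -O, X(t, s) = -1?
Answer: 677329/4 ≈ 1.6933e+5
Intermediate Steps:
V = 19/20 (V = -1/(-5) + 3/((-1*(-4))) = -1*(-⅕) + 3/4 = ⅕ + 3*(¼) = ⅕ + ¾ = 19/20 ≈ 0.95000)
(((-26 + 40)*(39 - 7) - 1*8) + V*(-30))² = (((-26 + 40)*(39 - 7) - 1*8) + (19/20)*(-30))² = ((14*32 - 8) - 57/2)² = ((448 - 8) - 57/2)² = (440 - 57/2)² = (823/2)² = 677329/4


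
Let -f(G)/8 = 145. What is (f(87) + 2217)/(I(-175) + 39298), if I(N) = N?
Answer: 151/5589 ≈ 0.027017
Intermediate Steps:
f(G) = -1160 (f(G) = -8*145 = -1160)
(f(87) + 2217)/(I(-175) + 39298) = (-1160 + 2217)/(-175 + 39298) = 1057/39123 = 1057*(1/39123) = 151/5589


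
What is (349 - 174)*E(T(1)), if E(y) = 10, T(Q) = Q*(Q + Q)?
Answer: 1750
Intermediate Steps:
T(Q) = 2*Q² (T(Q) = Q*(2*Q) = 2*Q²)
(349 - 174)*E(T(1)) = (349 - 174)*10 = 175*10 = 1750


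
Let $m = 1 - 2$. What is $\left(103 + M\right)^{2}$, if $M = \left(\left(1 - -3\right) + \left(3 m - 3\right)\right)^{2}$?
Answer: $11449$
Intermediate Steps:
$m = -1$
$M = 4$ ($M = \left(\left(1 - -3\right) + \left(3 \left(-1\right) - 3\right)\right)^{2} = \left(\left(1 + 3\right) - 6\right)^{2} = \left(4 - 6\right)^{2} = \left(-2\right)^{2} = 4$)
$\left(103 + M\right)^{2} = \left(103 + 4\right)^{2} = 107^{2} = 11449$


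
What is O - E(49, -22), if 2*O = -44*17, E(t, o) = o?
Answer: -352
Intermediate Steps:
O = -374 (O = (-44*17)/2 = (1/2)*(-748) = -374)
O - E(49, -22) = -374 - 1*(-22) = -374 + 22 = -352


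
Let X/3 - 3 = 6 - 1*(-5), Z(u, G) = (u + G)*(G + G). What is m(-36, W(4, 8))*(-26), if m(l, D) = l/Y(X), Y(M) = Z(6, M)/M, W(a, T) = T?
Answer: 39/4 ≈ 9.7500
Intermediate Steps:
Z(u, G) = 2*G*(G + u) (Z(u, G) = (G + u)*(2*G) = 2*G*(G + u))
X = 42 (X = 9 + 3*(6 - 1*(-5)) = 9 + 3*(6 + 5) = 9 + 3*11 = 9 + 33 = 42)
Y(M) = 12 + 2*M (Y(M) = (2*M*(M + 6))/M = (2*M*(6 + M))/M = 12 + 2*M)
m(l, D) = l/96 (m(l, D) = l/(12 + 2*42) = l/(12 + 84) = l/96)
m(-36, W(4, 8))*(-26) = ((1/96)*(-36))*(-26) = -3/8*(-26) = 39/4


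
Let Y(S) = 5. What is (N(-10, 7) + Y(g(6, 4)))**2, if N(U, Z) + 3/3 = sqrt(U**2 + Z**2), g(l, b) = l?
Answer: (4 + sqrt(149))**2 ≈ 262.65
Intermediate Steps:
N(U, Z) = -1 + sqrt(U**2 + Z**2)
(N(-10, 7) + Y(g(6, 4)))**2 = ((-1 + sqrt((-10)**2 + 7**2)) + 5)**2 = ((-1 + sqrt(100 + 49)) + 5)**2 = ((-1 + sqrt(149)) + 5)**2 = (4 + sqrt(149))**2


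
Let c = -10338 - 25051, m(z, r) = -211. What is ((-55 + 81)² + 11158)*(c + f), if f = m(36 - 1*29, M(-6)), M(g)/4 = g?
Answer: -421290400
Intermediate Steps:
M(g) = 4*g
f = -211
c = -35389
((-55 + 81)² + 11158)*(c + f) = ((-55 + 81)² + 11158)*(-35389 - 211) = (26² + 11158)*(-35600) = (676 + 11158)*(-35600) = 11834*(-35600) = -421290400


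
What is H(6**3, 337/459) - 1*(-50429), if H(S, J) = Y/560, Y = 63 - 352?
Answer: 28239951/560 ≈ 50429.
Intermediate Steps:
Y = -289
H(S, J) = -289/560
H(6**3, 337/459) - 1*(-50429) = -289/560 - 1*(-50429) = -289/560 + 50429 = 28239951/560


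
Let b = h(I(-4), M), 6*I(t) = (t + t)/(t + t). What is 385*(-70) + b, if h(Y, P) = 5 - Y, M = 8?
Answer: -161671/6 ≈ -26945.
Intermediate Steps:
I(t) = ⅙ (I(t) = ((t + t)/(t + t))/6 = ((2*t)/((2*t)))/6 = ((2*t)*(1/(2*t)))/6 = (⅙)*1 = ⅙)
b = 29/6 (b = 5 - 1*⅙ = 5 - ⅙ = 29/6 ≈ 4.8333)
385*(-70) + b = 385*(-70) + 29/6 = -26950 + 29/6 = -161671/6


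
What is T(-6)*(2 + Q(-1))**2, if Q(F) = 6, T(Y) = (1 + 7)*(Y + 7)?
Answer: 512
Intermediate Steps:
T(Y) = 56 + 8*Y (T(Y) = 8*(7 + Y) = 56 + 8*Y)
T(-6)*(2 + Q(-1))**2 = (56 + 8*(-6))*(2 + 6)**2 = (56 - 48)*8**2 = 8*64 = 512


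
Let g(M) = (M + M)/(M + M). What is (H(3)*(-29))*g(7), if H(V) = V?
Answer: -87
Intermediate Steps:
g(M) = 1 (g(M) = (2*M)/((2*M)) = (2*M)*(1/(2*M)) = 1)
(H(3)*(-29))*g(7) = (3*(-29))*1 = -87*1 = -87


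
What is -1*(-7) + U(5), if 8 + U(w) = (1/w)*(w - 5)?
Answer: -1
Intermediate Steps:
U(w) = -8 + (-5 + w)/w (U(w) = -8 + (1/w)*(w - 5) = -8 + (-5 + w)/w)
-1*(-7) + U(5) = -1*(-7) + (-7 - 5/5) = 7 + (-7 - 5*1/5) = 7 + (-7 - 1) = 7 - 8 = -1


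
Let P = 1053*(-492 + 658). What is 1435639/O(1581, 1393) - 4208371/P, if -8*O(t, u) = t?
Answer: -671409347309/92118546 ≈ -7288.5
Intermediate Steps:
P = 174798 (P = 1053*166 = 174798)
O(t, u) = -t/8
1435639/O(1581, 1393) - 4208371/P = 1435639/((-⅛*1581)) - 4208371/174798 = 1435639/(-1581/8) - 4208371*1/174798 = 1435639*(-8/1581) - 4208371/174798 = -11485112/1581 - 4208371/174798 = -671409347309/92118546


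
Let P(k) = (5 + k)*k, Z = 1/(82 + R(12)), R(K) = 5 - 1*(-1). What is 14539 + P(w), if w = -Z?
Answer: 112589577/7744 ≈ 14539.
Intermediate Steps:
R(K) = 6 (R(K) = 5 + 1 = 6)
Z = 1/88 (Z = 1/(82 + 6) = 1/88 ≈ 0.011364)
w = -1/88 (w = -1*1/88 = -1/88 ≈ -0.011364)
P(k) = k*(5 + k)
14539 + P(w) = 14539 - (5 - 1/88)/88 = 14539 - 1/88*439/88 = 14539 - 439/7744 = 112589577/7744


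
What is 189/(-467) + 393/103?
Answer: 164064/48101 ≈ 3.4108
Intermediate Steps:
189/(-467) + 393/103 = 189*(-1/467) + 393*(1/103) = -189/467 + 393/103 = 164064/48101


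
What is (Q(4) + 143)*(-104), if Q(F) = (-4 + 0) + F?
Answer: -14872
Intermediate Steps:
Q(F) = -4 + F
(Q(4) + 143)*(-104) = ((-4 + 4) + 143)*(-104) = (0 + 143)*(-104) = 143*(-104) = -14872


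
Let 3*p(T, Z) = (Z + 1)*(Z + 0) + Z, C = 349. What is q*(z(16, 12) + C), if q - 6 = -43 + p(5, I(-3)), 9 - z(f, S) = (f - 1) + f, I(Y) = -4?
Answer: -11227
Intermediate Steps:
z(f, S) = 10 - 2*f (z(f, S) = 9 - ((f - 1) + f) = 9 - ((-1 + f) + f) = 9 - (-1 + 2*f) = 9 + (1 - 2*f) = 10 - 2*f)
p(T, Z) = Z/3 + Z*(1 + Z)/3 (p(T, Z) = ((Z + 1)*(Z + 0) + Z)/3 = ((1 + Z)*Z + Z)/3 = (Z*(1 + Z) + Z)/3 = (Z + Z*(1 + Z))/3 = Z/3 + Z*(1 + Z)/3)
q = -103/3 (q = 6 + (-43 + (⅓)*(-4)*(2 - 4)) = 6 + (-43 + (⅓)*(-4)*(-2)) = 6 + (-43 + 8/3) = 6 - 121/3 = -103/3 ≈ -34.333)
q*(z(16, 12) + C) = -103*((10 - 2*16) + 349)/3 = -103*((10 - 32) + 349)/3 = -103*(-22 + 349)/3 = -103/3*327 = -11227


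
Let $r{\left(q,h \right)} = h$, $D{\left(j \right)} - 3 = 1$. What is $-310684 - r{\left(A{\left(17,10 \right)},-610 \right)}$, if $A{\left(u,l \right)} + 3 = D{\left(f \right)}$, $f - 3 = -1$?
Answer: $-310074$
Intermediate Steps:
$f = 2$ ($f = 3 - 1 = 2$)
$D{\left(j \right)} = 4$ ($D{\left(j \right)} = 3 + 1 = 4$)
$A{\left(u,l \right)} = 1$ ($A{\left(u,l \right)} = -3 + 4 = 1$)
$-310684 - r{\left(A{\left(17,10 \right)},-610 \right)} = -310684 - -610 = -310684 + 610 = -310074$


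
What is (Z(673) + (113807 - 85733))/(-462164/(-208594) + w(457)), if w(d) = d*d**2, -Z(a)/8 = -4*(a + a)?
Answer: 7420314362/9954522369003 ≈ 0.00074542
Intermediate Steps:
Z(a) = 64*a (Z(a) = -(-32)*(a + a) = -(-32)*2*a = -(-64)*a = 64*a)
w(d) = d**3
(Z(673) + (113807 - 85733))/(-462164/(-208594) + w(457)) = (64*673 + (113807 - 85733))/(-462164/(-208594) + 457**3) = (43072 + 28074)/(-462164*(-1/208594) + 95443993) = 71146/(231082/104297 + 95443993) = 71146/(9954522369003/104297) = 71146*(104297/9954522369003) = 7420314362/9954522369003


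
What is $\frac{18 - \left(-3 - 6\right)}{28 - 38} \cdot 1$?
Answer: $- \frac{27}{10} \approx -2.7$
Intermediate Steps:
$\frac{18 - \left(-3 - 6\right)}{28 - 38} \cdot 1 = \frac{18 - -9}{-10} \cdot 1 = \left(18 + 9\right) \left(- \frac{1}{10}\right) 1 = 27 \left(- \frac{1}{10}\right) 1 = \left(- \frac{27}{10}\right) 1 = - \frac{27}{10}$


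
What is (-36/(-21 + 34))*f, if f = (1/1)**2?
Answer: -36/13 ≈ -2.7692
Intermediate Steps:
f = 1 (f = 1**2 = 1)
(-36/(-21 + 34))*f = -36/(-21 + 34)*1 = -36/13*1 = -36/13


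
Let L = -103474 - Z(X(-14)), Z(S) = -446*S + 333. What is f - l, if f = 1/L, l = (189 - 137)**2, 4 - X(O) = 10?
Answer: -287930033/106483 ≈ -2704.0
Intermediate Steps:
X(O) = -6 (X(O) = 4 - 1*10 = 4 - 10 = -6)
Z(S) = 333 - 446*S
l = 2704 (l = 52**2 = 2704)
L = -106483 (L = -103474 - (333 - 446*(-6)) = -103474 - (333 + 2676) = -103474 - 1*3009 = -103474 - 3009 = -106483)
f = -1/106483 (f = 1/(-106483) = -1/106483 ≈ -9.3912e-6)
f - l = -1/106483 - 1*2704 = -1/106483 - 2704 = -287930033/106483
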